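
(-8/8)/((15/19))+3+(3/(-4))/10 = 199/120 = 1.66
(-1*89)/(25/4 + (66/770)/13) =-161980/11387 = -14.22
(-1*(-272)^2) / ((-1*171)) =73984/171 = 432.65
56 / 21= 8/3 = 2.67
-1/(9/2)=-0.22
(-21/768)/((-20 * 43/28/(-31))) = -1519/55040 = -0.03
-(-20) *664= 13280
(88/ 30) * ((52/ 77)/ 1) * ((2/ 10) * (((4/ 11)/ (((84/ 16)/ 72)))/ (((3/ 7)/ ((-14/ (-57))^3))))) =10436608/152784225 = 0.07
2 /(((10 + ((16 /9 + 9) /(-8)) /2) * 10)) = 144/6715 = 0.02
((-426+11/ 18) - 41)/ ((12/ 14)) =-58765/108 = -544.12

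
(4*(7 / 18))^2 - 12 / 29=4712/2349 = 2.01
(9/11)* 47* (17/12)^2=13583/176 = 77.18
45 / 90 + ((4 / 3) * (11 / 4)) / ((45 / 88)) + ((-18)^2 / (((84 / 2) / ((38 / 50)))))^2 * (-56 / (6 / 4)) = -301358563/236250 = -1275.59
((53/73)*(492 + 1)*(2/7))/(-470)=-26129/120085 = -0.22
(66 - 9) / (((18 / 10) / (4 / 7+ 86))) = 19190/7 = 2741.43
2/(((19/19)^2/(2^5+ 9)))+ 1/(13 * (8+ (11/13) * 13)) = 20255/247 = 82.00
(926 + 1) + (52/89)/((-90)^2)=167068588/180225 = 927.00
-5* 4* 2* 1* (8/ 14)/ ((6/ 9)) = -240/7 = -34.29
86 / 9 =9.56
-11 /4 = -2.75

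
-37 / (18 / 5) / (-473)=185/8514 = 0.02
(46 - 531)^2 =235225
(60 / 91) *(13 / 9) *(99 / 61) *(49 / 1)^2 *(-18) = -4074840/61 = -66800.66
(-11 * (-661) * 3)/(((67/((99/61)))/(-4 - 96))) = -215948700/4087 = -52837.95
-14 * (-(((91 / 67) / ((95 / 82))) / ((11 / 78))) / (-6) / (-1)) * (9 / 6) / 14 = 145509/70015 = 2.08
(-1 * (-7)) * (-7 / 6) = -49/6 = -8.17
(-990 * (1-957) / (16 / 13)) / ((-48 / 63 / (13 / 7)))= -59980635/32 = -1874394.84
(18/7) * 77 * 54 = 10692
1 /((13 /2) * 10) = 1/65 = 0.02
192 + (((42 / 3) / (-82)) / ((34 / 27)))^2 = 373137033/1943236 = 192.02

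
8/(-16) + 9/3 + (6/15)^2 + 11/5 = 243/50 = 4.86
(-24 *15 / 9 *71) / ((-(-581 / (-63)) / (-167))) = -4268520/83 = -51427.95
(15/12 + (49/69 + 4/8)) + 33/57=3.04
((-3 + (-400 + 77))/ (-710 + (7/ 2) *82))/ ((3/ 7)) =2282/1269 = 1.80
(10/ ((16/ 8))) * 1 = 5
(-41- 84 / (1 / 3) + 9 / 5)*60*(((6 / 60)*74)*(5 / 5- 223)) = 143515008/5 = 28703001.60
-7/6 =-1.17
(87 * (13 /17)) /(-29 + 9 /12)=-4524/1921 = -2.36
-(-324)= 324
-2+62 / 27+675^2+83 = 12304124/27 = 455708.30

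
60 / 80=3/4 = 0.75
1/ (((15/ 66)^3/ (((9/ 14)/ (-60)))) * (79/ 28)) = -15972/49375 = -0.32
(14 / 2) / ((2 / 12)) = 42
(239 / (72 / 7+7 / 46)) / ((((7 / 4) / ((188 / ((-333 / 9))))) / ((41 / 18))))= -169483504/1119213 = -151.43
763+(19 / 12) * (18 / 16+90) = 29033/32 = 907.28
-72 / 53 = -1.36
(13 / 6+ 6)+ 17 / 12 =115/12 = 9.58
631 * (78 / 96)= 8203/16 = 512.69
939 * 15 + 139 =14224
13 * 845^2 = 9282325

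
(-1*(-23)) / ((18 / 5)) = 115/18 = 6.39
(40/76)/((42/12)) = 20/133 = 0.15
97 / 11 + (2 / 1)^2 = 141/11 = 12.82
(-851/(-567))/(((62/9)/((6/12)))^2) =851/107632 = 0.01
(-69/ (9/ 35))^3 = -521660125/27 = -19320745.37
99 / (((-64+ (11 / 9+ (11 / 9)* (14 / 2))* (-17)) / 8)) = -891/259 = -3.44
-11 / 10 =-1.10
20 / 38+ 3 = 67/19 = 3.53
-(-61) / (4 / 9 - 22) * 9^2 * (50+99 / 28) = -66659031/5432 = -12271.54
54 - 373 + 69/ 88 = -28003/88 = -318.22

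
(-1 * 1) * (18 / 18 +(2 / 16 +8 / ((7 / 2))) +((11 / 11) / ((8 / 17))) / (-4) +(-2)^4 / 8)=-1093/224 = -4.88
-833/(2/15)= -12495/2 = -6247.50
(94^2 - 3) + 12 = 8845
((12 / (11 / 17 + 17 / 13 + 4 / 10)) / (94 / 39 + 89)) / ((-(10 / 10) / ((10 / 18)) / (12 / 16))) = -43095/1855226 = -0.02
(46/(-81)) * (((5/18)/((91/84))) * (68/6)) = -15640/9477 = -1.65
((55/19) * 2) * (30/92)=825/437 = 1.89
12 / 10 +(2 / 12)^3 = 1301/1080 = 1.20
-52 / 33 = -1.58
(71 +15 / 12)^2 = 83521/16 = 5220.06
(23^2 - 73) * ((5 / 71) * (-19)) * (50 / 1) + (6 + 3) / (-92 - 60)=-30507.10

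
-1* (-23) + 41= 64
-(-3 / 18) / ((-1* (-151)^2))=-1/136806 = 0.00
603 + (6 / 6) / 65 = 39196/65 = 603.02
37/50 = 0.74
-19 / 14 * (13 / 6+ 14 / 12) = -95/21 = -4.52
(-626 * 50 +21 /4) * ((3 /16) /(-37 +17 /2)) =205.89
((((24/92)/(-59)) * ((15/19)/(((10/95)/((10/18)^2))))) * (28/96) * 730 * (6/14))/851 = -45625/41573052 = 0.00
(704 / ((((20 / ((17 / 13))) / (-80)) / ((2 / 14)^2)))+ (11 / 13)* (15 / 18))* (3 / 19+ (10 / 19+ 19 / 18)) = -24185645/186732 = -129.52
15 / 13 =1.15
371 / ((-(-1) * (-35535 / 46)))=-742/1545 = -0.48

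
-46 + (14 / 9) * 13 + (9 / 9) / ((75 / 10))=-1154/45 = -25.64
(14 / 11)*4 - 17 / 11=39/11 = 3.55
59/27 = 2.19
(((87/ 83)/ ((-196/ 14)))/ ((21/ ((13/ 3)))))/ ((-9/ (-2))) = -377/109809 = 0.00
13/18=0.72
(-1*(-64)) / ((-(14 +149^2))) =-64/22215 = 0.00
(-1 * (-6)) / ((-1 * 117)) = -2/39 = -0.05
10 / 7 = 1.43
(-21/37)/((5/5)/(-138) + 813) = -2898/4151141 = 0.00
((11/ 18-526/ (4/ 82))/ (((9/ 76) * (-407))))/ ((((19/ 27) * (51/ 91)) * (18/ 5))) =88307765/560439 = 157.57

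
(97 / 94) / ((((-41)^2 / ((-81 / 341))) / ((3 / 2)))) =-23571/107765548 = 0.00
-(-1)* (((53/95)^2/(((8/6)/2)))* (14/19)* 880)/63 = 494384/102885 = 4.81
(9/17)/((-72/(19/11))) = -19/1496 = -0.01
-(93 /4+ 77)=-401/4 = -100.25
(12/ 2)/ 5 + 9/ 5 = 3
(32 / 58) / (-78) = -0.01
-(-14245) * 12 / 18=28490/3 = 9496.67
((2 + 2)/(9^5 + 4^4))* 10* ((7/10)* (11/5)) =308/296525 = 0.00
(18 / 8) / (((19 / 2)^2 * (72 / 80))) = 10/361 = 0.03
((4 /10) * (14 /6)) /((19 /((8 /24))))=14/855 = 0.02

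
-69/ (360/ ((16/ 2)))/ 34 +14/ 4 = 881/255 = 3.45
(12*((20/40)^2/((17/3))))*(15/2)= 135/34 = 3.97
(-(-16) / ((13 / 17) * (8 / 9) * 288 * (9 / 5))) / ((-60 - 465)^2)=17/103194000 = 0.00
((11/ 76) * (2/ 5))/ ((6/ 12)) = 11/95 = 0.12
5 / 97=0.05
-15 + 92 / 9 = -43/9 = -4.78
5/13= 0.38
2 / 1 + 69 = 71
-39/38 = -1.03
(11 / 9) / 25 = 11/225 = 0.05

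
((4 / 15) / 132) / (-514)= -1/254430 = 0.00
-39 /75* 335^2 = -58357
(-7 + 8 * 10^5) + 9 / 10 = 7999939/10 = 799993.90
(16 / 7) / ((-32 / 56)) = -4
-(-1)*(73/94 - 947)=-88945/94 = -946.22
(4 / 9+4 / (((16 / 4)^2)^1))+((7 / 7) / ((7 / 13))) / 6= 253/252 = 1.00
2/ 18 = 0.11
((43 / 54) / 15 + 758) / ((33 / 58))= 17806667/13365 = 1332.34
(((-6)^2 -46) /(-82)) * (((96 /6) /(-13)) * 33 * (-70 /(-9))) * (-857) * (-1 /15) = -10558240/4797 = -2201.01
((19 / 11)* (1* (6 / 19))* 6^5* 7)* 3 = 89070.55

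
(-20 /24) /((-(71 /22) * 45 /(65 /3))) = 715/5751 = 0.12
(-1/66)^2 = 1/4356 = 0.00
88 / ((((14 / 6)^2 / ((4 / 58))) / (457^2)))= 330816816/1421 = 232805.64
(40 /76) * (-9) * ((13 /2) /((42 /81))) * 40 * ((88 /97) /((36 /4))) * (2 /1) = -6177600/12901 = -478.85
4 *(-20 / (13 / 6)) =-480/13 = -36.92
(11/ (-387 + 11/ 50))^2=302500/373996921 = 0.00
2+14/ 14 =3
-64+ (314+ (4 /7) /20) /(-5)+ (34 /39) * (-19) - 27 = -1162774/6825 = -170.37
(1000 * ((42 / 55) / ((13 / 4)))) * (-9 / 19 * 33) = -907200/247 = -3672.87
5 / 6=0.83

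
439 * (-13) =-5707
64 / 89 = 0.72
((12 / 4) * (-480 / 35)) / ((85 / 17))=-288/35 = -8.23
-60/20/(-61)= 3/61 = 0.05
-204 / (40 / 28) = -714/5 = -142.80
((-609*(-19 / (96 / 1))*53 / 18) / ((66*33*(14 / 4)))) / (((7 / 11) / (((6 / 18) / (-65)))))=-29203/77837760 = 0.00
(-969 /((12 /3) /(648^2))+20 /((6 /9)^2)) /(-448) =101721699/448 = 227057.36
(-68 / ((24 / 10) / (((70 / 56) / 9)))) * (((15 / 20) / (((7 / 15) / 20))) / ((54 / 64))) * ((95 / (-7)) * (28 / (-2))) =-16150000/567 = -28483.25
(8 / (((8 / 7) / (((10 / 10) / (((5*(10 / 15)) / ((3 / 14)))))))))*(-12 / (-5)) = 27/25 = 1.08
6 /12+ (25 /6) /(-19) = 16/57 = 0.28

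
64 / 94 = 32/47 = 0.68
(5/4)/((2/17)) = 85/8 = 10.62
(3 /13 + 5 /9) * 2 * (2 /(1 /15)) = 1840/39 = 47.18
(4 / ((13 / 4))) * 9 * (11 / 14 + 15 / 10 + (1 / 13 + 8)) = 135792/1183 = 114.79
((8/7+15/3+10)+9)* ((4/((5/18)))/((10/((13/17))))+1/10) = 89848/2975 = 30.20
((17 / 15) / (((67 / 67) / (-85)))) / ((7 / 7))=-289/3 = -96.33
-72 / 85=-0.85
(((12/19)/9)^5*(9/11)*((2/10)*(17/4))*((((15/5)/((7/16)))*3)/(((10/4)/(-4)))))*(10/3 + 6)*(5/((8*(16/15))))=-17408/81711267 = 0.00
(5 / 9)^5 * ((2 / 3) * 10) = 62500/177147 = 0.35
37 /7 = 5.29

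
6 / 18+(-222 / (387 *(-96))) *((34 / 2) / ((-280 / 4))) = 143851/433440 = 0.33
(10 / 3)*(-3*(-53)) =530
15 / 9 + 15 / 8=85/24 = 3.54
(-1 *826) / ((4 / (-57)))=11770.50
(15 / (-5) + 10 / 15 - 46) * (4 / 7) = -580/21 = -27.62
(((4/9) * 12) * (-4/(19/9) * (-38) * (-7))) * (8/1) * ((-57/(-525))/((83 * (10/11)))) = -321024/10375 = -30.94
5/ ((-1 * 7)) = -5/7 = -0.71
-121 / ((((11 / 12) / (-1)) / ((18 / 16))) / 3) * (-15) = -13365/2 = -6682.50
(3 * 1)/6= 1/2 = 0.50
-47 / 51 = -0.92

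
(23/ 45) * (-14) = -322/45 = -7.16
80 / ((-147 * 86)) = -40/6321 = -0.01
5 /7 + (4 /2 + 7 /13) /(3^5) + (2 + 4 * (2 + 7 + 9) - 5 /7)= 77933/1053 = 74.01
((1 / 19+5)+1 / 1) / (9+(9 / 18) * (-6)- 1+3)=115/152 = 0.76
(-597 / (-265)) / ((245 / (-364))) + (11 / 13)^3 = -2.74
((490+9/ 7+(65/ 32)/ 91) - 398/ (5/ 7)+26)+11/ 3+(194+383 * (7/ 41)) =30743203/137760 = 223.16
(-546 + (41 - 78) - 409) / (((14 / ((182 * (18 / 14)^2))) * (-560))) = 65286/1715 = 38.07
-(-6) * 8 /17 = 48/17 = 2.82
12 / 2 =6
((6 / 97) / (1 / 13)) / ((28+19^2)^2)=78/14678137 = 0.00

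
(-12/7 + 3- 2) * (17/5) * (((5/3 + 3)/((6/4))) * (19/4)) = -323/9 = -35.89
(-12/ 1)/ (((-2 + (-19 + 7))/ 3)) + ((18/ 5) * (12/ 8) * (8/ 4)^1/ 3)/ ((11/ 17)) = 3132/385 = 8.14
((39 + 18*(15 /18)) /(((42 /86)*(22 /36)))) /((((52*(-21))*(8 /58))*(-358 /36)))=303021/2508506 = 0.12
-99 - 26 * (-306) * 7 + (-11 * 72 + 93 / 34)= 1863327/34 = 54803.74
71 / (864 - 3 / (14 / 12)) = 497/6030 = 0.08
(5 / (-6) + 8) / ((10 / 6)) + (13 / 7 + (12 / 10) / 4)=226/35 = 6.46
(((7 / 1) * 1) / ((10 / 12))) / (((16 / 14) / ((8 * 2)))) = 588/5 = 117.60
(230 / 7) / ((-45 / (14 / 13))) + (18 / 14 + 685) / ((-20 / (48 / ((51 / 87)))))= -2810.52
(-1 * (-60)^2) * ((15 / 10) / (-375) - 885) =15930072/5 = 3186014.40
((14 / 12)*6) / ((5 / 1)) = 7/5 = 1.40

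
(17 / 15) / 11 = 17/165 = 0.10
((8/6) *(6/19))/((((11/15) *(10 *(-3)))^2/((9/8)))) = 9/9196 = 0.00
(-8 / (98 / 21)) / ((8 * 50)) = -3/700 = 0.00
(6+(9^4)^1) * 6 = 39402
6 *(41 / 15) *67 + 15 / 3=5519/5 = 1103.80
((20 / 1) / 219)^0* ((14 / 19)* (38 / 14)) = 2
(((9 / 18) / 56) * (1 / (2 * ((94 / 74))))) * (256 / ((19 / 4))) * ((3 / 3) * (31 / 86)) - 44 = -11808540/268793 = -43.93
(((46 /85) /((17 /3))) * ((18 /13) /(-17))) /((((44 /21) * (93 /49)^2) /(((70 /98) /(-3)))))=165669/675159199 = 0.00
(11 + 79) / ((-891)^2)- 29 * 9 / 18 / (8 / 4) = -2558021/352836 = -7.25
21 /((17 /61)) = 1281/17 = 75.35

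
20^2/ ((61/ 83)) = 33200/61 = 544.26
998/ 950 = 499/475 = 1.05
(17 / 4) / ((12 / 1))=17/48 = 0.35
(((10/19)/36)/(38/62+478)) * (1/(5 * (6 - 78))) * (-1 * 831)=8587/121782096 = 0.00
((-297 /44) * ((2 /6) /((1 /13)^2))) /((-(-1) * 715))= -117/220 = -0.53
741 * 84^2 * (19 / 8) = 12417678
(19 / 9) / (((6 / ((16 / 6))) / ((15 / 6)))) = 190/81 = 2.35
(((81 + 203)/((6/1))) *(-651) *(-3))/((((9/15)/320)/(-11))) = -542326400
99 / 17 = 5.82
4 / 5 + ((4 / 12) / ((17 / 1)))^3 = 530609/663255 = 0.80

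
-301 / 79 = -3.81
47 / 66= 0.71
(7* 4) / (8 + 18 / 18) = 28/9 = 3.11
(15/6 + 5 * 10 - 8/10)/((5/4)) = 41.36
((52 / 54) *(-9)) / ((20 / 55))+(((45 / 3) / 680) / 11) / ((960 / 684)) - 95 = -118.83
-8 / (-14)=4/7 = 0.57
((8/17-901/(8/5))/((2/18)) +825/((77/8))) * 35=-23696115/136 = -174236.14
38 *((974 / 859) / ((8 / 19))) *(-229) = -23434.11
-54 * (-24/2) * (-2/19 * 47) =-60912/19 = -3205.89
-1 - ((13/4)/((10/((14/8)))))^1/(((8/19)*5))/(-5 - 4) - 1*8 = -516671/57600 = -8.97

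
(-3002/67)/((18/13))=-19513/603 = -32.36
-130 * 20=-2600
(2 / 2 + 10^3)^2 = 1002001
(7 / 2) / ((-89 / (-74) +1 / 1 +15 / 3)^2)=19166/284089 = 0.07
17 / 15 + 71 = 1082/15 = 72.13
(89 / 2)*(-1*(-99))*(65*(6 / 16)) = 1718145/16 = 107384.06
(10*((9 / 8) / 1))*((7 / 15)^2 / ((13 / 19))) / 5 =931/1300 = 0.72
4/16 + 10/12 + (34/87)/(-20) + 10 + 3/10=6591/580 = 11.36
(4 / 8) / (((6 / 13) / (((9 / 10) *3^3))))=1053/40 = 26.32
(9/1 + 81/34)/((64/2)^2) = 387/34816 = 0.01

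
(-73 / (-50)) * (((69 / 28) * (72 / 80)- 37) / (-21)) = 710947/294000 = 2.42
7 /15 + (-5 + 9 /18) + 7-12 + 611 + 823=42749/30 = 1424.97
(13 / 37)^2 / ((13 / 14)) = 182/1369 = 0.13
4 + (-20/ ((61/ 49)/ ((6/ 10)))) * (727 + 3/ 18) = -427330/61 = -7005.41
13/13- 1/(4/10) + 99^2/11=1779/2 = 889.50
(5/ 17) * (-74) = -370/17 = -21.76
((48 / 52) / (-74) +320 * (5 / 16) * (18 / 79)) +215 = 9035111/37999 = 237.77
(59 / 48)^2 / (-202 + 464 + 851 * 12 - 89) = 3481/23927040 = 0.00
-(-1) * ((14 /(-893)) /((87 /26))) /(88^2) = -91/150409776 = 0.00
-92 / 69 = -1.33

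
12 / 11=1.09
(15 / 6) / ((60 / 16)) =2/3 = 0.67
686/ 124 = 343/62 = 5.53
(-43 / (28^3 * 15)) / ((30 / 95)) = -817/1975680 = 0.00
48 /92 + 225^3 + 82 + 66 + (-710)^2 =11894873.52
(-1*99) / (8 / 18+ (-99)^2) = -891/88213 = -0.01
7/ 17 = 0.41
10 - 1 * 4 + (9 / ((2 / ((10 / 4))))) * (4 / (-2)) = -33/2 = -16.50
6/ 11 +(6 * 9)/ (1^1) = 600/11 = 54.55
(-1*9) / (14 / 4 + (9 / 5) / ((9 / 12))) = -90/59 = -1.53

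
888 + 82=970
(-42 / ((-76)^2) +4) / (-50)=-11531/144400 = -0.08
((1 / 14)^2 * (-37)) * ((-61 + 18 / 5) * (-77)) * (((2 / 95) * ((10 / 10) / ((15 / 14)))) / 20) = -116809/142500 = -0.82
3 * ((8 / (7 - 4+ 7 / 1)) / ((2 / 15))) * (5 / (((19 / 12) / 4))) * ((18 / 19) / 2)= 38880/361 = 107.70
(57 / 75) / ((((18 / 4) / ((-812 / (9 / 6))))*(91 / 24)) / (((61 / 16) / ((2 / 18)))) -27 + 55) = 268888/9906075 = 0.03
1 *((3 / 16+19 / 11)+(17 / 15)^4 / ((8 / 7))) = 29922859/8910000 = 3.36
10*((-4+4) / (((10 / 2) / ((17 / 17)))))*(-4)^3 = 0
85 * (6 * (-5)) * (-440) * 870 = 976140000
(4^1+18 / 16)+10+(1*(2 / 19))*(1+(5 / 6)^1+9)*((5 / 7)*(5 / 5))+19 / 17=925591/54264 = 17.06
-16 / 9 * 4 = -64/9 = -7.11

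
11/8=1.38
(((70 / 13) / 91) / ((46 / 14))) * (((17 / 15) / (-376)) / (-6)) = 119/13153608 = 0.00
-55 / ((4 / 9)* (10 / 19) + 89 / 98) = -921690/19139 = -48.16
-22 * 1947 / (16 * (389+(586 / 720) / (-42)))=-40478130/5881387 = -6.88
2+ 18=20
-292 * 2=-584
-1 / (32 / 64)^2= -4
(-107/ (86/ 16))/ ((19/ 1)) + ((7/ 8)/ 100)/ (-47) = -32191319/30719200 = -1.05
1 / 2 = 0.50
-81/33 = -27/11 = -2.45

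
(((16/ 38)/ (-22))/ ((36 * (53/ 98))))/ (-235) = 98/23427855 = 0.00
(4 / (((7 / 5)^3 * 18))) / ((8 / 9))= 125/1372 = 0.09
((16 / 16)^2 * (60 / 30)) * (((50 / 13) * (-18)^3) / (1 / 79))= -46072800/13 = -3544061.54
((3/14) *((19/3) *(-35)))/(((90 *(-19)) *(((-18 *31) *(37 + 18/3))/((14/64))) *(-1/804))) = 469/2303424 = 0.00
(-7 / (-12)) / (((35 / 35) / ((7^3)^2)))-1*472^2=-1849865/12 = -154155.42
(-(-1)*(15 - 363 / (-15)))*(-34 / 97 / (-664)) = 833/40255 = 0.02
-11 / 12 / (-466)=11/5592 = 0.00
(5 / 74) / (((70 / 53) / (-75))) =-3975/1036 = -3.84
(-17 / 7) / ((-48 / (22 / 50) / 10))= 187/840 = 0.22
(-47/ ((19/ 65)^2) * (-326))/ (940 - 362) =32367725/104329 = 310.25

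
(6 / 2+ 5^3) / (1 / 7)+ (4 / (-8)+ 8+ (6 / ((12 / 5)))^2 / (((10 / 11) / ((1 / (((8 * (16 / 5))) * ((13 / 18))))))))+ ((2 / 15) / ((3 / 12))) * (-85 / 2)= 17595905/19968 = 881.21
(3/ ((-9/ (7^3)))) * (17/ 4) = -5831/12 = -485.92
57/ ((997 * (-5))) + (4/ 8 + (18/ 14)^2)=2.14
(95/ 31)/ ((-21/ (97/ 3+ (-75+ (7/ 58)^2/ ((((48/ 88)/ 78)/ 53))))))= -64934495/6569892 = -9.88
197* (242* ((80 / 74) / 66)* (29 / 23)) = 984.61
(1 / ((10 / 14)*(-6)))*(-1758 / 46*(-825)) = -338415/46 = -7356.85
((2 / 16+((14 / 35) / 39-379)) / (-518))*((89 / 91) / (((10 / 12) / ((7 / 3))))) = 52601581/26262600 = 2.00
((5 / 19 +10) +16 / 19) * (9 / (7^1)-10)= -12871/133 = -96.77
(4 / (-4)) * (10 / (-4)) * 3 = 15/2 = 7.50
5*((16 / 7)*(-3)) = -240/7 = -34.29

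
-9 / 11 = -0.82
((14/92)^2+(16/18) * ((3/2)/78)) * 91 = 69755/19044 = 3.66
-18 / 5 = -3.60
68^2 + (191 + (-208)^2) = 48079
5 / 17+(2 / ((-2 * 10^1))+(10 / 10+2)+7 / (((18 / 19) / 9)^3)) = 4083277/680 = 6004.82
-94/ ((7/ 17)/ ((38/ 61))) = -60724/427 = -142.21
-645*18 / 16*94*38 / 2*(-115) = 596144475/4 = 149036118.75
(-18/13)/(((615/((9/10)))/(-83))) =2241/13325 = 0.17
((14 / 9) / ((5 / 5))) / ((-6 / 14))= -3.63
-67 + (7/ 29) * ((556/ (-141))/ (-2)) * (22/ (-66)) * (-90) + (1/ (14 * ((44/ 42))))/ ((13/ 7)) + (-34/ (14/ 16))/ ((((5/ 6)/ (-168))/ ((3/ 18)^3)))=-192016051/11694540 = -16.42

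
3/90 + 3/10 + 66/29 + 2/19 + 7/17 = 3.13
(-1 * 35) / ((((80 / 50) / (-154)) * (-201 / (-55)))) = 741125/804 = 921.80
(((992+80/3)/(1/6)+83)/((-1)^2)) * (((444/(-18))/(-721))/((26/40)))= 436600/1339 = 326.06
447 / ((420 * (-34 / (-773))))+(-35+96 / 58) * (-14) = 67781013/138040 = 491.02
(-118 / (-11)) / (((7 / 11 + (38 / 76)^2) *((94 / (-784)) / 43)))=-7956032/1833 = -4340.44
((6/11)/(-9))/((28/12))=-2/77 = -0.03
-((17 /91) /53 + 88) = -424441/4823 = -88.00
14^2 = 196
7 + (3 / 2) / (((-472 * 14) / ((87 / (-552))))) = 7.00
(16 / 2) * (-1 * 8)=-64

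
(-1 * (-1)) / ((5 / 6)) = 6/5 = 1.20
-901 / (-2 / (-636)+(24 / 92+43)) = -6589914/316433 = -20.83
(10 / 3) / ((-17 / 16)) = -160/51 = -3.14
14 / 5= 2.80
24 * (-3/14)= -36/7 = -5.14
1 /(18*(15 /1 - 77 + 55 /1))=-1/126 = -0.01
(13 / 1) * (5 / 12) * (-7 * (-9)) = 1365/4 = 341.25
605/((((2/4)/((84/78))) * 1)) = 16940/13 = 1303.08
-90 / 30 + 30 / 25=-9/5 = -1.80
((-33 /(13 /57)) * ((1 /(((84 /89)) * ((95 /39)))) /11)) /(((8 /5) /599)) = -479799/224 = -2141.96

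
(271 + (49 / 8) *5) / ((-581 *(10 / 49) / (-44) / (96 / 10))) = 2229612/2075 = 1074.51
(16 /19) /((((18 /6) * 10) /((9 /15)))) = 8/475 = 0.02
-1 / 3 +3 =8/3 = 2.67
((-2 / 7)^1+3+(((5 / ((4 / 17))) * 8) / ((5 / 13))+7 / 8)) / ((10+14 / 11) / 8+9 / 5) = 138.85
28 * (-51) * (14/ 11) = -19992/11 = -1817.45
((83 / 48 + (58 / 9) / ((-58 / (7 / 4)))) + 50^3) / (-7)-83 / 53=-954095377/53424 = -17858.93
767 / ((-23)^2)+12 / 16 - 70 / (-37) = 320355/78292 = 4.09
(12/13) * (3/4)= 9/13 = 0.69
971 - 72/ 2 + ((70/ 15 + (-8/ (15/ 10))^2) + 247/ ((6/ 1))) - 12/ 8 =9070/9 = 1007.78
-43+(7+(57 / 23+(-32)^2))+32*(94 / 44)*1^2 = 267887/253 = 1058.84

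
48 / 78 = 0.62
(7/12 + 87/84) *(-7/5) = -34/15 = -2.27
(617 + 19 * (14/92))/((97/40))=570300/2231 = 255.63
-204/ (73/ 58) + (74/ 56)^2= -9176351/57232 = -160.34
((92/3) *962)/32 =11063/12 = 921.92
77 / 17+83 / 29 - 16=-4244/493 = -8.61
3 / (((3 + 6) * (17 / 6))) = 2/17 = 0.12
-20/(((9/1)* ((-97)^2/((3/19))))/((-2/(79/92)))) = 3680/42368727 = 0.00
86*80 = 6880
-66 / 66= -1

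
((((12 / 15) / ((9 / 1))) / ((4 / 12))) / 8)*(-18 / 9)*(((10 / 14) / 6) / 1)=-1/126 = -0.01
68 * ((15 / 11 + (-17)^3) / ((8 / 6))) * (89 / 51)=-4808492/11 = -437135.64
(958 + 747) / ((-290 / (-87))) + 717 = 2457/2 = 1228.50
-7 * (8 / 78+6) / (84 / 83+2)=-69139/4875 = -14.18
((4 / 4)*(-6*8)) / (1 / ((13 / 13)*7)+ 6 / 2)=-168/11 = -15.27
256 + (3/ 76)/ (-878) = 17082365/66728 = 256.00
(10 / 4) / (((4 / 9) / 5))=225/8 = 28.12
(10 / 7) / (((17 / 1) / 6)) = 60/119 = 0.50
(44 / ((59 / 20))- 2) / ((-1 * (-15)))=254/295 = 0.86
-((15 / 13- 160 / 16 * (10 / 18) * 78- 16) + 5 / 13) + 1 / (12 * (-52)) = 93141/208 = 447.79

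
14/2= 7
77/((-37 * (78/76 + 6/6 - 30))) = 0.07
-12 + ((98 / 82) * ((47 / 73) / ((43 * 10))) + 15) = 3863273/1286990 = 3.00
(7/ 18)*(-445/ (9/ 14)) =-21805/81 = -269.20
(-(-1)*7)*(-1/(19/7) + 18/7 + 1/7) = 312/19 = 16.42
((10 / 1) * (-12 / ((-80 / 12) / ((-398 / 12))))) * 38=-22686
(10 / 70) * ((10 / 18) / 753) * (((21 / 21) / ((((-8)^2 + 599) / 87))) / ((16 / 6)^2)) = 145/74553024 = 0.00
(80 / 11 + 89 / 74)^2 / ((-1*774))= -47596201/512849304 = -0.09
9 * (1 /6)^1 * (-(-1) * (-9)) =-27/2 = -13.50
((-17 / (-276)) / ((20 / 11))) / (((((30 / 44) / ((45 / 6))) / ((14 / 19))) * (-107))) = -14399/5611080 = 0.00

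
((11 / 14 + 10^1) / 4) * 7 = 151/8 = 18.88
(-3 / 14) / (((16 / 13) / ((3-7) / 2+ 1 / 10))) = 741/2240 = 0.33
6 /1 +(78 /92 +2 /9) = 2927/414 = 7.07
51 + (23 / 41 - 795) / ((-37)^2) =2830007/56129 = 50.42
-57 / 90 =-19/30 = -0.63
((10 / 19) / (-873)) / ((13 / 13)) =-10/16587 = 0.00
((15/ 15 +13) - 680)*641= -426906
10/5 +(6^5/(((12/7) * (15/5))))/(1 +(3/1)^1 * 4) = 1538/13 = 118.31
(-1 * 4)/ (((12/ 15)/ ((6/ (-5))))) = 6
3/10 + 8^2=643/10 = 64.30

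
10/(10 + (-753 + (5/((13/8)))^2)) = -0.01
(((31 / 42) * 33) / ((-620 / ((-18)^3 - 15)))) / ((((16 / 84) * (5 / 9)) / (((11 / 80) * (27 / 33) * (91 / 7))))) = 203177403/64000 = 3174.65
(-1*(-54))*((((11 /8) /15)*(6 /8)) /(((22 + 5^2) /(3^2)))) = 2673/3760 = 0.71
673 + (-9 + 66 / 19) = 12682/19 = 667.47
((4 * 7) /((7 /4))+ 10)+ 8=34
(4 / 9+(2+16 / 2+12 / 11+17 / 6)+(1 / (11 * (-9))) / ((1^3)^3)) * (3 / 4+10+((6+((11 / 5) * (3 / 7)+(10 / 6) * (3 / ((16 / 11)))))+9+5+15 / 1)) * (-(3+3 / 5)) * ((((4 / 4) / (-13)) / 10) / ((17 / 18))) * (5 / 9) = 79811539/6806800 = 11.73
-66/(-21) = 22/7 = 3.14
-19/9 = -2.11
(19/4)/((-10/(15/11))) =-57/88 = -0.65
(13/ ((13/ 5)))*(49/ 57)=245/57 = 4.30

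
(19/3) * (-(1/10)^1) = -19/30 = -0.63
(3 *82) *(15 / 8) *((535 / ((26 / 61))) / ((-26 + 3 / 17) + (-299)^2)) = 24965775/3854032 = 6.48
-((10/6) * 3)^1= -5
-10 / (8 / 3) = -15/4 = -3.75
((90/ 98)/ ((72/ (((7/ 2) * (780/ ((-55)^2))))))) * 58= 0.67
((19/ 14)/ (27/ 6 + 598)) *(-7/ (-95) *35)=7/1205 = 0.01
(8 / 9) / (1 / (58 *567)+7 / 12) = 1.52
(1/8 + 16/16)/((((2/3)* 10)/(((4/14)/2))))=27/1120 = 0.02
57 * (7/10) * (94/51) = 73.54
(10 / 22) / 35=1/77 = 0.01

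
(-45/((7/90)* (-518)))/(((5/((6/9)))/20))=2.98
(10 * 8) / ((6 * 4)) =10/3 = 3.33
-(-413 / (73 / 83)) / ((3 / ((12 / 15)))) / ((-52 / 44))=-1508276/14235 = -105.96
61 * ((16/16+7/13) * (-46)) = -56120/13 = -4316.92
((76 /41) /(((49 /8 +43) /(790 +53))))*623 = 106438304/5371 = 19817.22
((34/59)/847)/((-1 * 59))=-34/2948407 = 0.00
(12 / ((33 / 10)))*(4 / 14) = 80/77 = 1.04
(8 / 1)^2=64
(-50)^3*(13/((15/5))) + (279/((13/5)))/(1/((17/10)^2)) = -422258107/780 = -541356.55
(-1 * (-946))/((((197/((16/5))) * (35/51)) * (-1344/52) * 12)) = -104533/1447950 = -0.07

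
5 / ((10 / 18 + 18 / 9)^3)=3645/12167 = 0.30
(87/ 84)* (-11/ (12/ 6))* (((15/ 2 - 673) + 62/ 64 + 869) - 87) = -171303/256 = -669.15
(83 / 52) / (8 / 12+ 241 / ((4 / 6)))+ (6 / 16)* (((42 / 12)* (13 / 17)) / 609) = 1349293/222828112 = 0.01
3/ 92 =0.03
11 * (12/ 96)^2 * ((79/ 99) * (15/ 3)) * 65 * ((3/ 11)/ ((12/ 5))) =128375/25344 = 5.07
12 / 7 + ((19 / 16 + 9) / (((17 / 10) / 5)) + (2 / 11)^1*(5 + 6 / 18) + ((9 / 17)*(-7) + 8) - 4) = 1034885/31416 = 32.94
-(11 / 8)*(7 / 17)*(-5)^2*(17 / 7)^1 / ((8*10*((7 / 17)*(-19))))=935/17024 = 0.05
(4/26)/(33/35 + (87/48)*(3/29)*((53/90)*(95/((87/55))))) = 584640/28783183 = 0.02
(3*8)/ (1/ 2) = 48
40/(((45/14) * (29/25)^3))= 1750000/219501 = 7.97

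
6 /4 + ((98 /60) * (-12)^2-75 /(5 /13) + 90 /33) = 4887/110 = 44.43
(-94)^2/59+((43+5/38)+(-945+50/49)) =-82512729/109858 = -751.09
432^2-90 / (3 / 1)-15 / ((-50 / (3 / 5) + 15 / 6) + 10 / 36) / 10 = 270561327/1450 = 186594.02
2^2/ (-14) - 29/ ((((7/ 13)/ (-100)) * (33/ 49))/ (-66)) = -3694602/7 = -527800.29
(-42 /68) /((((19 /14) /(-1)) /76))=588/17 = 34.59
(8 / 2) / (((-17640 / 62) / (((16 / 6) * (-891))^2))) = -19445184/245 = -79368.10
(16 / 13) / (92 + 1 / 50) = 800/59813 = 0.01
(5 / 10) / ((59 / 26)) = 13/59 = 0.22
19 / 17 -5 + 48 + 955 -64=15897/17 = 935.12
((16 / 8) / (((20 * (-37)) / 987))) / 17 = -987/6290 = -0.16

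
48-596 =-548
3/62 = 0.05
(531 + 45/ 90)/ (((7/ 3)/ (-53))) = -169017/14 = -12072.64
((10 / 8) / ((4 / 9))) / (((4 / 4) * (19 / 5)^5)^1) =140625/39617584 = 0.00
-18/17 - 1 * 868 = -14774/17 = -869.06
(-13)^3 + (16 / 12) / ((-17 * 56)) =-1568659/714 = -2197.00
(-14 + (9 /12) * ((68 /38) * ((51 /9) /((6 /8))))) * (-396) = 29040/19 = 1528.42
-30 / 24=-5/4 = -1.25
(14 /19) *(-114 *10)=-840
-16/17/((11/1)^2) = -16/2057 = -0.01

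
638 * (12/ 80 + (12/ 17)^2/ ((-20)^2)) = 1394349/14450 = 96.49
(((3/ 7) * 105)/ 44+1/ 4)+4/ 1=58/11 = 5.27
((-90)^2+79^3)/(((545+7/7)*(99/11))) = 501139/4914 = 101.98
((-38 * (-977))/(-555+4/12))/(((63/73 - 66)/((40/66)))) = 1355099/2175888 = 0.62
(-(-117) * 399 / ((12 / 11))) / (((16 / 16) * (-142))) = -171171/568 = -301.36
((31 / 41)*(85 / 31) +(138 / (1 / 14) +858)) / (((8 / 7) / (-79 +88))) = 7211925/328 = 21987.58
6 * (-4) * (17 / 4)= -102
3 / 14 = 0.21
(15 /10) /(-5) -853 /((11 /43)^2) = -15772333/1210 = -13034.99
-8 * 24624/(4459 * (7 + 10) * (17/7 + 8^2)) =-65664/1678495 = -0.04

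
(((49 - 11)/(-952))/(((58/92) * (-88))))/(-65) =-437/39479440 = 0.00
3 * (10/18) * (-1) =-5/3 = -1.67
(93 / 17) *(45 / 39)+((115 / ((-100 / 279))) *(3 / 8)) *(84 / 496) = -1989261/141440 = -14.06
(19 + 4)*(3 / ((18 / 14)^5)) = 19.64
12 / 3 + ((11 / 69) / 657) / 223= 40437047/10109259 = 4.00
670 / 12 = 335/6 = 55.83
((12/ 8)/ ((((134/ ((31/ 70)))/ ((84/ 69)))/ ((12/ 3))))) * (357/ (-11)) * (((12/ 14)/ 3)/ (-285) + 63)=-397409646/8051725 = -49.36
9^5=59049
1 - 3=-2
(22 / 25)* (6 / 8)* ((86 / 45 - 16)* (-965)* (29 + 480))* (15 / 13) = 342552419/65 = 5270037.22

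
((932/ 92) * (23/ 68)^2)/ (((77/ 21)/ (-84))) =-337617/12716 = -26.55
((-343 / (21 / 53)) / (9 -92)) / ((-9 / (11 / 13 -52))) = 1727005/29133 = 59.28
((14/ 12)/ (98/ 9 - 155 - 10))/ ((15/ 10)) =-7/1387 = -0.01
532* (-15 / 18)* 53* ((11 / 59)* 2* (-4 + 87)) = -128714740/177 = -727201.92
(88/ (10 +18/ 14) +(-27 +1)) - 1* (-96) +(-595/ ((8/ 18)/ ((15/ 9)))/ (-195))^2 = 44586759/213616 = 208.72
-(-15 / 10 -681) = 1365/2 = 682.50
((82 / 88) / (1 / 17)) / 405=697/17820 = 0.04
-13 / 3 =-4.33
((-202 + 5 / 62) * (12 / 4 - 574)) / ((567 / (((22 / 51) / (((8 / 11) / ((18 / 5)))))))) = 96105581/221340 = 434.20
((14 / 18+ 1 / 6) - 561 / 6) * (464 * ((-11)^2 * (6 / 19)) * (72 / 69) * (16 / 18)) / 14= -108719.22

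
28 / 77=0.36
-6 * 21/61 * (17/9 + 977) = -123340/61 = -2021.97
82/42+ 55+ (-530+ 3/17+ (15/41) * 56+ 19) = -6343432/14637 = -433.38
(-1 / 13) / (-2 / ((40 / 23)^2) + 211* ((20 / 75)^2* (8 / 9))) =-64800/10678291 = -0.01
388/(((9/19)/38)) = 280136/9 = 31126.22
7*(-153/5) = -1071/5 = -214.20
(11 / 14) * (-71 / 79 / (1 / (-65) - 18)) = 50765/1295126 = 0.04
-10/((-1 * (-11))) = -10/11 = -0.91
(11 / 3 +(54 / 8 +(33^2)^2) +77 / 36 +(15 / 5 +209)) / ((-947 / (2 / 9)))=-21350620/76707 = -278.34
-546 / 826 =-39/59 = -0.66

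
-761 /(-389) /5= 761/1945 = 0.39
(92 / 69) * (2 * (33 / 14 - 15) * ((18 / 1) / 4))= -1062/7 = -151.71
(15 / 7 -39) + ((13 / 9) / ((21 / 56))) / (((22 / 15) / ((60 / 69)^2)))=-12783718/366597 = -34.87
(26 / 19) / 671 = 26/12749 = 0.00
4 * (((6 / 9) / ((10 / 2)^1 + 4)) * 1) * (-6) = -16/9 = -1.78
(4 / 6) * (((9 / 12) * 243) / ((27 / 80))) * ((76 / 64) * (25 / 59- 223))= -5613930/59 = -95151.36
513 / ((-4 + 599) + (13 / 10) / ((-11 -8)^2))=1851930/2147963 = 0.86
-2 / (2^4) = -1/8 = -0.12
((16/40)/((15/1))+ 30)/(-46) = -1126/1725 = -0.65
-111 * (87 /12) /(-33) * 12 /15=1073/55 = 19.51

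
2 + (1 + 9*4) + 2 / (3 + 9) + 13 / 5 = 1253/30 = 41.77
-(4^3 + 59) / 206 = -123/206 = -0.60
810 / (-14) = -405/7 = -57.86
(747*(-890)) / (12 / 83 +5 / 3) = -165542670/451 = -367056.92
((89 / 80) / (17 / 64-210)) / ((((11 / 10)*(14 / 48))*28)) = -4272/7234997 = 0.00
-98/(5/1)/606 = -49/1515 = -0.03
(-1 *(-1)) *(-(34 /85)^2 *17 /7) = -68/175 = -0.39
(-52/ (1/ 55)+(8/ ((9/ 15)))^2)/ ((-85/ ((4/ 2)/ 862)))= 284/3879 = 0.07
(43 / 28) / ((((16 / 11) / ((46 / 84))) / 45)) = 163185/6272 = 26.02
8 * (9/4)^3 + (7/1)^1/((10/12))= 3981/40 = 99.52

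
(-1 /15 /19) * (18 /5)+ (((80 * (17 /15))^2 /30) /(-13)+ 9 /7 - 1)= -24280972/1167075 = -20.80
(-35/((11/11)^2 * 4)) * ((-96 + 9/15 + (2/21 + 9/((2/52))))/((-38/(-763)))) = -11111569/456 = -24367.48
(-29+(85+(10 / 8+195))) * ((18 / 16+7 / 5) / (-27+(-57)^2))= 101909/515520 = 0.20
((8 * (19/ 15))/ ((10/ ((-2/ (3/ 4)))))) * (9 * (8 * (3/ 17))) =-34.33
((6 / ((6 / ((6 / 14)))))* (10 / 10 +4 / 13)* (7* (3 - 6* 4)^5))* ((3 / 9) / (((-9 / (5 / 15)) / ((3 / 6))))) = 2571471/26 = 98902.73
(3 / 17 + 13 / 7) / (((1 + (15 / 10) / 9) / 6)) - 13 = -2117/833 = -2.54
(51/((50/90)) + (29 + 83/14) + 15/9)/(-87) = -26963/18270 = -1.48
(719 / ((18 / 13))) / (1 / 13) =121511/18 = 6750.61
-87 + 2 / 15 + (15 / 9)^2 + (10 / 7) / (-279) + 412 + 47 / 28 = 1430397/4340 = 329.58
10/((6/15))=25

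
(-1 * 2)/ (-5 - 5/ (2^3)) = 16/45 = 0.36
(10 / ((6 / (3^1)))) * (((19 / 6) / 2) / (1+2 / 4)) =95/18 = 5.28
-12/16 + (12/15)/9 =-119/180 = -0.66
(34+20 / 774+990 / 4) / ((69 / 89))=19393189/53406 = 363.13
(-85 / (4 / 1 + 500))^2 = 7225/254016 = 0.03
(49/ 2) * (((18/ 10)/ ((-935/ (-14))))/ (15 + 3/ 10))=686/15895 = 0.04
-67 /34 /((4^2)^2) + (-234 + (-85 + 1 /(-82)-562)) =-314404283/356864 = -881.02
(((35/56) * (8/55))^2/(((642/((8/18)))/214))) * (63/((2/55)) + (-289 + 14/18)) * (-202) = -357.20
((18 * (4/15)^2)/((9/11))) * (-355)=-24992/45 = -555.38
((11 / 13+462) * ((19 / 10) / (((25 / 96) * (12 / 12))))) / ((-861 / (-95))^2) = 660329648/16061955 = 41.11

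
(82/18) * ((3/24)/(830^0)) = 0.57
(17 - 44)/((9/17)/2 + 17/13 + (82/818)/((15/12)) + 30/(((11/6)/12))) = -89485110/656277931 = -0.14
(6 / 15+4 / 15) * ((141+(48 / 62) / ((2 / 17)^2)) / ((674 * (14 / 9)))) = 18315/146258 = 0.13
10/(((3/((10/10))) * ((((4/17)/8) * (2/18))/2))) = 2040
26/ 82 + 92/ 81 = 4825/3321 = 1.45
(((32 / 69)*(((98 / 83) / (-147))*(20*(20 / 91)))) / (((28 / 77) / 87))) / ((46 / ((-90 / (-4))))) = -7656000/3995537 = -1.92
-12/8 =-3/2 = -1.50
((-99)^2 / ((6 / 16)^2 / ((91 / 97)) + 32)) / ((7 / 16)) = 696.81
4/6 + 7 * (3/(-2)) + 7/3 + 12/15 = -6.70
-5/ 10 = -1/2 = -0.50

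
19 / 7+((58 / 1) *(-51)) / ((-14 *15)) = 84/5 = 16.80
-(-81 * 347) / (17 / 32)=899424/17 = 52907.29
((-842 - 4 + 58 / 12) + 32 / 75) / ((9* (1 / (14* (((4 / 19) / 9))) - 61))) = 1177036/730125 = 1.61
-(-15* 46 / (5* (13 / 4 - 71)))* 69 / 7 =-20.08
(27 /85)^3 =19683/614125 = 0.03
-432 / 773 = -0.56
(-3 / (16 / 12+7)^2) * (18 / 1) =-486/625 = -0.78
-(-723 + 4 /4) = 722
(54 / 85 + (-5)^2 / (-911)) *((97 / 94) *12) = 27394158/3639445 = 7.53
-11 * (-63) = 693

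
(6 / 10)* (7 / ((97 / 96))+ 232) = 69528/485 = 143.36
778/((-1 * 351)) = -778/351 = -2.22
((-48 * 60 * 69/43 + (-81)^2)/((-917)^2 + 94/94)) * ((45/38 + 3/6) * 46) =61384608/343503565 = 0.18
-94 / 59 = -1.59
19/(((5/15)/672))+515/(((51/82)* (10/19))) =2033741/51 = 39877.27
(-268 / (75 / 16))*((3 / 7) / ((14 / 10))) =-4288/245 = -17.50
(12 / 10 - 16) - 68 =-414/5 = -82.80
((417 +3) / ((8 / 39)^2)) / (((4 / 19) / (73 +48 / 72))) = 3492715.08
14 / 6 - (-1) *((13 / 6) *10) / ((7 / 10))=233/7 = 33.29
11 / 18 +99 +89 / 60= 101.09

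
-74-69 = -143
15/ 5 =3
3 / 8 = 0.38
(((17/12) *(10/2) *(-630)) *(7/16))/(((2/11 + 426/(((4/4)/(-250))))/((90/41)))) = 30925125/768502688 = 0.04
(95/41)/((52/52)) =95/41 = 2.32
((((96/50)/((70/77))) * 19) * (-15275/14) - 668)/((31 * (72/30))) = -388942/651 = -597.45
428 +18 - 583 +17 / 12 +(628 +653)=13745/12 = 1145.42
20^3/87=8000/87 = 91.95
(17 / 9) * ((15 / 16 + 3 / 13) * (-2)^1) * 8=-459/13 = -35.31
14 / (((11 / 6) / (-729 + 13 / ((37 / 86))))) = -2171820/407 = -5336.17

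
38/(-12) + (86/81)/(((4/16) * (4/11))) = 1379/162 = 8.51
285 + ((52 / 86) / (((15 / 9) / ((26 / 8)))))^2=286.39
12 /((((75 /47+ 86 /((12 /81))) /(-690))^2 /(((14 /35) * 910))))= 296889600/48373 = 6137.51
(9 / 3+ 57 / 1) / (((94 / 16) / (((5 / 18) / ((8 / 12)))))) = 200/47 = 4.26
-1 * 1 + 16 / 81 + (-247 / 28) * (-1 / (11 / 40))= 195065/6237 = 31.28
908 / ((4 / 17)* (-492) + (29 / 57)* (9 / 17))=-7.86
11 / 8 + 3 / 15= 63/40 = 1.58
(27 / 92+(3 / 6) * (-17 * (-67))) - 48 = 48005/92 = 521.79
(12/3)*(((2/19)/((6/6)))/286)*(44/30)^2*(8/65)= 1408/3612375 = 0.00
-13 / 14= -0.93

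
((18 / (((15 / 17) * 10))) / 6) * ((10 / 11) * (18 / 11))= 306/605 = 0.51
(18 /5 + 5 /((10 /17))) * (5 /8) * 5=605/16 = 37.81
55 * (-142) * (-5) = 39050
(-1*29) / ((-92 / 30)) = 435/46 = 9.46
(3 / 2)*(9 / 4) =27/8 = 3.38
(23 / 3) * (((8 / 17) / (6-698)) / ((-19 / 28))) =1288/167637 = 0.01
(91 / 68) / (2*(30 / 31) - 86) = -0.02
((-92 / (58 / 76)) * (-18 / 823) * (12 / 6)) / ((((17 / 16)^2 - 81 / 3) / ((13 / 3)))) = -139616256/158071141 = -0.88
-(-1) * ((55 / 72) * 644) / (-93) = -8855/1674 = -5.29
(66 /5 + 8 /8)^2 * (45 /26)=45369/130 = 348.99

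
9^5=59049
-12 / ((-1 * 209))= 12/209 = 0.06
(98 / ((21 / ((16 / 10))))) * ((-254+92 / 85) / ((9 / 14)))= -2937.59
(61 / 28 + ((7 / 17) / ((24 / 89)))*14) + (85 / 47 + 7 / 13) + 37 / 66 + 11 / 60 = 426243823/15995980 = 26.65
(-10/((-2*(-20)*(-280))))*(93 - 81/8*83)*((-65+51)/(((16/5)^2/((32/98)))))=29895/100352 = 0.30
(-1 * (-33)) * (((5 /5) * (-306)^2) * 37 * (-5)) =-571647780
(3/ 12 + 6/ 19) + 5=423/76 = 5.57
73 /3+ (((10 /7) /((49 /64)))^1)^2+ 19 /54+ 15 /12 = 373771649/12706092 = 29.42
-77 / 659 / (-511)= 11/48107 = 0.00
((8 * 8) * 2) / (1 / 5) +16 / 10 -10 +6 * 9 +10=3478/5 = 695.60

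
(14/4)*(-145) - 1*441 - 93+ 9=-2065/2 = -1032.50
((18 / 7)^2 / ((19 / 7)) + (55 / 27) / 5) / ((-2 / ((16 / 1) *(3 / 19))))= -81688/22743 = -3.59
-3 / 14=-0.21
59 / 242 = 0.24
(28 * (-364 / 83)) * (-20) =203840/83 = 2455.90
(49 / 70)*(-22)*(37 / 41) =-2849/205 = -13.90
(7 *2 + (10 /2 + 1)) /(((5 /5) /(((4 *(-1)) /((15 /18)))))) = -96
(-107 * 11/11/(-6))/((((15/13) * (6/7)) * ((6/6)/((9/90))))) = 9737/5400 = 1.80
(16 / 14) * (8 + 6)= 16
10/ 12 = 5/6 = 0.83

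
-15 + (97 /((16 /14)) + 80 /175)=19693/280 = 70.33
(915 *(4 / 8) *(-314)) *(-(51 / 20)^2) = 74729331/80 = 934116.64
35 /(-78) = -35/78 = -0.45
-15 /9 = -5/3 = -1.67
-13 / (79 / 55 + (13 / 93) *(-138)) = 22165/30441 = 0.73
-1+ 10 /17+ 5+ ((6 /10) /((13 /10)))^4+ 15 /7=23031585/3398759 = 6.78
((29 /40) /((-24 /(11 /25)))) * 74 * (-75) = 11803/160 = 73.77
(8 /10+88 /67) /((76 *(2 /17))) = 3009/12730 = 0.24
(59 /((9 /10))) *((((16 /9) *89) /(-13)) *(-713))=599034080/1053 = 568883.27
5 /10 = 1/2 = 0.50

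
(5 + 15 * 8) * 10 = 1250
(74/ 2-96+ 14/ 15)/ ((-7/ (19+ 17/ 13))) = 5896/35 = 168.46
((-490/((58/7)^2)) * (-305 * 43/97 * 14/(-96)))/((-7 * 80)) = 31489115/125302272 = 0.25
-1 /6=-0.17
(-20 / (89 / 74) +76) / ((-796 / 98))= -129458/17711 = -7.31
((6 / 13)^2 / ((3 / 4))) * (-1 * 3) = -144/169 = -0.85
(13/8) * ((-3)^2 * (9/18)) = 117/16 = 7.31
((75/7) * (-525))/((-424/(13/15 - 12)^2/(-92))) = -16036175/106 = -151284.67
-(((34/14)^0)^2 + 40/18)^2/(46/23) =-841/162 = -5.19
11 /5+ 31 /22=397/110 = 3.61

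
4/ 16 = 1/4 = 0.25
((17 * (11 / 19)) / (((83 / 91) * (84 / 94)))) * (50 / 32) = 2856425/151392 = 18.87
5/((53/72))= 360/53 = 6.79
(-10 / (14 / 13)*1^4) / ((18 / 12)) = -130/21 = -6.19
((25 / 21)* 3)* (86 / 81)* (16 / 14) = 17200/3969 = 4.33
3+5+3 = 11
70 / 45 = 14/9 = 1.56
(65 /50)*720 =936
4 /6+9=29/3 = 9.67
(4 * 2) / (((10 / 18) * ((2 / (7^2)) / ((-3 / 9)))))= -588/5 = -117.60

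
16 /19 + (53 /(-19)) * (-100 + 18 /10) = 26103/95 = 274.77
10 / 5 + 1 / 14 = 29/14 = 2.07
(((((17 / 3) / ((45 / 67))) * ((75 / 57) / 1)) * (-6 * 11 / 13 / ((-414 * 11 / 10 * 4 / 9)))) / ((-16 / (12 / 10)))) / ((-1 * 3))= 5695/818064 = 0.01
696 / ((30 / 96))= 11136/5 = 2227.20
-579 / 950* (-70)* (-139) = -563367/95 = -5930.18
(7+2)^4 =6561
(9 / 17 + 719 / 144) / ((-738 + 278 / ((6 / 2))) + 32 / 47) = -635393/74171136 = -0.01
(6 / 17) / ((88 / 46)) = 69/374 = 0.18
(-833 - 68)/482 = -901/482 = -1.87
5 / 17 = 0.29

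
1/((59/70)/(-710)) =-49700/59 = -842.37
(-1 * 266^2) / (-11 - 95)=35378/53 = 667.51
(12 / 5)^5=248832/3125 = 79.63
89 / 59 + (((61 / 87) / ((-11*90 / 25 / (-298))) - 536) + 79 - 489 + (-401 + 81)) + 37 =-621089431/508167 = -1222.22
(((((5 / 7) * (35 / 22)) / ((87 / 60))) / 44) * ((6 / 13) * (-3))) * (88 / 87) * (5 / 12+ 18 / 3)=-0.16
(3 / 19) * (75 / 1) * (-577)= -129825/19 = -6832.89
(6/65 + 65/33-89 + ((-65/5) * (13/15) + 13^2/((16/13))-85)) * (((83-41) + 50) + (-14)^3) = 26775323/220 = 121706.01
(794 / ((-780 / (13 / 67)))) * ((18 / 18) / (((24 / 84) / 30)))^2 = -291795/134 = -2177.57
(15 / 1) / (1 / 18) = 270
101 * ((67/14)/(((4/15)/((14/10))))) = 20301/8 = 2537.62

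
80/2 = 40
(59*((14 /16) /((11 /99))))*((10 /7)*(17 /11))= 45135/44 = 1025.80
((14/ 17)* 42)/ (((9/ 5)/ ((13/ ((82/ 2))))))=6.09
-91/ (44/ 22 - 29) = 91/27 = 3.37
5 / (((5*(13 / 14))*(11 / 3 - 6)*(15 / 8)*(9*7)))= -16/4095 = 0.00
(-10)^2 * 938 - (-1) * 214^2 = 139596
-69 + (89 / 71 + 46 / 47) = -222804/3337 = -66.77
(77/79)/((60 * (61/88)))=1694/72285 = 0.02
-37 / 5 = -7.40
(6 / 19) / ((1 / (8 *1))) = 2.53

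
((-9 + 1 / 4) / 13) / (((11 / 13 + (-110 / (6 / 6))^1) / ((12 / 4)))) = 35/1892 = 0.02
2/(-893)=-2/893 = 0.00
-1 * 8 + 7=-1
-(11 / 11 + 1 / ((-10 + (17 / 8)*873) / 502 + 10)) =-58937/54921 = -1.07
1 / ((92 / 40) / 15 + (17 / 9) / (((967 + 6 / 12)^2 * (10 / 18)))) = 37442250/5741281 = 6.52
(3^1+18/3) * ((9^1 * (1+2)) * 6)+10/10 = 1459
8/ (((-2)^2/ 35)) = 70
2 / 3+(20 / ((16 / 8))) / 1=32/3 = 10.67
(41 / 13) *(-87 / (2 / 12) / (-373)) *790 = 16907580/4849 = 3486.82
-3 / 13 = -0.23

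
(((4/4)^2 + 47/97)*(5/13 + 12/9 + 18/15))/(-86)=-13656/271115 = -0.05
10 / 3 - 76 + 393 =961/3 = 320.33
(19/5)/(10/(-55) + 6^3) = 209/11870 = 0.02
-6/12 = -1/2 = -0.50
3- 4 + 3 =2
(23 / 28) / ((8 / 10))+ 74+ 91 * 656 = 6694355/112 = 59771.03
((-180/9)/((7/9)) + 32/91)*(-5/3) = 42.27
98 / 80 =1.22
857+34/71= 60881/71 = 857.48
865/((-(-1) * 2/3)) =2595/2 = 1297.50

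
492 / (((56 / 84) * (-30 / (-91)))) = 11193/5 = 2238.60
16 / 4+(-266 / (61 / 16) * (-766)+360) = 3282300/61 = 53808.20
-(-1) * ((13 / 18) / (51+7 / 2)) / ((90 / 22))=143/44145 = 0.00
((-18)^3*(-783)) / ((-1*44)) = -1141614/11 = -103783.09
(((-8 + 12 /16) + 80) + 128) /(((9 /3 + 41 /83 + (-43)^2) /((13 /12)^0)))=66649/615028 = 0.11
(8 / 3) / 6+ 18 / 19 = 238/171 = 1.39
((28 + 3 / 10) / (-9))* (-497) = 140651/90 = 1562.79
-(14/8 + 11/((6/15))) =-117/4 = -29.25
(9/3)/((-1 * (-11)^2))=-3/121 = -0.02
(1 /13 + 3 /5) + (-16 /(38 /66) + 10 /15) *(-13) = 1308878/3705 = 353.27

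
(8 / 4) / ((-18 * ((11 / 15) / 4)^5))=-86400000/161051 = -536.48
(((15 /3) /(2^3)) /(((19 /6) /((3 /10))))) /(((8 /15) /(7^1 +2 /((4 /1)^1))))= 0.83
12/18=2/3 = 0.67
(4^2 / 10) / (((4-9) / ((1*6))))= -48/25 = -1.92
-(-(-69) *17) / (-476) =69/28 = 2.46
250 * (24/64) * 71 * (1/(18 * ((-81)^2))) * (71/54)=0.07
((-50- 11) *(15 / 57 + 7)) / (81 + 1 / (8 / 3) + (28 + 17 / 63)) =-4.04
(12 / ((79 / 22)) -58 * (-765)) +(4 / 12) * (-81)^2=46560.34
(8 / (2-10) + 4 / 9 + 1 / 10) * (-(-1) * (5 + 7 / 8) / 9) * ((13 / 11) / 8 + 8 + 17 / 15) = -23607677/8553600 = -2.76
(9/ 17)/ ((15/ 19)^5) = 2476099/1434375 = 1.73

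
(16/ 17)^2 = 256/289 = 0.89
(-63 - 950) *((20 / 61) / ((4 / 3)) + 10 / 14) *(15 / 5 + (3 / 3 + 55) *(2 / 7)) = -7891270/427 = -18480.73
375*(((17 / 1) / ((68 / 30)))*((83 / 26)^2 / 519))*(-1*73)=-942931875/233896 = -4031.42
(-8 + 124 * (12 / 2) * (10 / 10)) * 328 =241408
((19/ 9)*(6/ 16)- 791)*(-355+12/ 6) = 6694645/24 = 278943.54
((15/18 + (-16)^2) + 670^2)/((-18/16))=-10779764/27 = -399250.52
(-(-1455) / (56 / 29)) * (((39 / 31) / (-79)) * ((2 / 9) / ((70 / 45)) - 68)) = 781662375/960008 = 814.22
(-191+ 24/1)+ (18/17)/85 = -241297/1445 = -166.99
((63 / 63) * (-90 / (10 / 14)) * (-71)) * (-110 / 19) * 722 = -37394280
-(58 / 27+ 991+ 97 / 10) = -270769/270 = -1002.85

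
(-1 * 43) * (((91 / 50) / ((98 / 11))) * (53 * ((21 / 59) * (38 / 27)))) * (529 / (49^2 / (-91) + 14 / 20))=4803.44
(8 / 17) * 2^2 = 32/17 = 1.88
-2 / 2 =-1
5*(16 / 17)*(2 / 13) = 160/221 = 0.72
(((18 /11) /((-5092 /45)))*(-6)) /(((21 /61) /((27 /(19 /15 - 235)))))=-10005525/343661626 = -0.03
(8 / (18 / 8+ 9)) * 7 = 224/45 = 4.98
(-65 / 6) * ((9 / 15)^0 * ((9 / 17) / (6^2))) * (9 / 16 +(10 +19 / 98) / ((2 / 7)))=-87945/15232 = -5.77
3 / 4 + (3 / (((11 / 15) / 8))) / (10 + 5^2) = 519/308 = 1.69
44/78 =0.56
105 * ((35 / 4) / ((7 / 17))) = 8925/4 = 2231.25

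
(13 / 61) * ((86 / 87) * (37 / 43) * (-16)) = -15392/5307 = -2.90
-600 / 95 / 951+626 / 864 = 1867919/2601936 = 0.72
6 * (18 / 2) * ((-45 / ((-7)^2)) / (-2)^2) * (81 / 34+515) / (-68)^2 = -436185/314432 = -1.39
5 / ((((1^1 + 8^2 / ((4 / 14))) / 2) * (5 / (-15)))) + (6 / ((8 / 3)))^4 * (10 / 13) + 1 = 513707/24960 = 20.58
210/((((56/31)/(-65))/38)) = -574275/2 = -287137.50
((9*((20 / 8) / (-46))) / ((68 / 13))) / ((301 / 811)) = -474435/1883056 = -0.25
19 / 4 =4.75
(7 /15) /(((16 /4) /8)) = 14/15 = 0.93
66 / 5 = 13.20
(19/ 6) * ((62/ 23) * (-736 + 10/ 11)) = -4762654/759 = -6274.91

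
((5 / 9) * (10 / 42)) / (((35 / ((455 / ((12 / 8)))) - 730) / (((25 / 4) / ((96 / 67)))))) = -544375/688637376 = 0.00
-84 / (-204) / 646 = 7/10982 = 0.00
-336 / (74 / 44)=-7392/37 = -199.78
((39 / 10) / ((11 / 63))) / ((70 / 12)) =1053/275 = 3.83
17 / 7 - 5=-18/7 = -2.57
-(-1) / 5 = 1/5 = 0.20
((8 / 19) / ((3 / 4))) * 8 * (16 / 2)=2048/57 = 35.93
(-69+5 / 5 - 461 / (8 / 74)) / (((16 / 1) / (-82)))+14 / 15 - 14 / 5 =10656439/480 = 22200.91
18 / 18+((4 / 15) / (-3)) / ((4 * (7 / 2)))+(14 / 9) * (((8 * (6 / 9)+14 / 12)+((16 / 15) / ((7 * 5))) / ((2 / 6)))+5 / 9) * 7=1117222/14175 = 78.82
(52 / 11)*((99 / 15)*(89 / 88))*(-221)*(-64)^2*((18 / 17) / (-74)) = 831707136/2035 = 408701.30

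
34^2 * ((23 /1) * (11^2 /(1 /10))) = 32171480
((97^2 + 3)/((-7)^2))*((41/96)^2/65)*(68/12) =5172437/1693440 = 3.05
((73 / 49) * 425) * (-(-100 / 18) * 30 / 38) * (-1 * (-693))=255956250/133 = 1924483.08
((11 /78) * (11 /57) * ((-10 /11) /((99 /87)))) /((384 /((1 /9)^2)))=-145/207432576 = 0.00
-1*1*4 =-4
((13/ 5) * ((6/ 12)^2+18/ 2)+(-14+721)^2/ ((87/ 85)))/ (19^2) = 849785147/628140 = 1352.86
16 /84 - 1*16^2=-5372/21 = -255.81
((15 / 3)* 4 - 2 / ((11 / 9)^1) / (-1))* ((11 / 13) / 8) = 119/52 = 2.29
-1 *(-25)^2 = -625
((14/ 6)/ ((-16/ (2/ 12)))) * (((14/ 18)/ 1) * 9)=-49/288 = -0.17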